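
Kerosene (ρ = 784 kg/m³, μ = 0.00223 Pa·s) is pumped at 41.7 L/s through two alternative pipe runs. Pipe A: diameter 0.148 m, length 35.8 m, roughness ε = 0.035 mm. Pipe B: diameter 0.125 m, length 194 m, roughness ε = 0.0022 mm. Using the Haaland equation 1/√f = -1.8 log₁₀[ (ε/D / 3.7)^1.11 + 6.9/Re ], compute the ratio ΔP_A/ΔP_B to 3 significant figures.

ΔP_A/ΔP_B ≈ 0.0876

Pipe A: V = Q/A = 0.0417/0.0172 = 2.424 m/s; Re = 1.261e+05; ε/D = 0.000236; Haaland → f = 0.01823; ΔP_A = f(L/D)(ρV²/2) = 1.016e+04 Pa.
Pipe B: V = Q/A = 0.0417/0.01227 = 3.398 m/s; Re = 1.493e+05; ε/D = 1.76e-05; Haaland → f = 0.01651; ΔP_B = f(L/D)(ρV²/2) = 1.16e+05 Pa.
ΔP_A/ΔP_B = 1.016e+04/1.16e+05 = 0.0876.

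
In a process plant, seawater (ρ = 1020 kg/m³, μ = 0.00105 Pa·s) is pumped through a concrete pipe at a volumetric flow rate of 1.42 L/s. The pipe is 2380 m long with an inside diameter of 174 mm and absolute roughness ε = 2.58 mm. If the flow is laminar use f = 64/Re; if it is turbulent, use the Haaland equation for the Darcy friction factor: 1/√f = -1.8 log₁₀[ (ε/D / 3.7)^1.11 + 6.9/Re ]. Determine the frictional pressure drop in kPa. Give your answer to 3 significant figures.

Q = 1.42 L/s = 1.42/1000 = 0.00142 m³/s.
Cross-sectional area A = πD²/4 = π(0.174)²/4 = 0.02378 m²; mean velocity V = Q/A = 0.00142/0.02378 = 0.05972 m/s.
Reynolds number Re = ρVD/μ = 1020 · 0.05972 · 0.174 / 0.00105 = 1.009e+04.
Re > 4000 → turbulent. Relative roughness ε/D = 0.00258/0.174 = 0.0148. Haaland: 1/√f = -1.8 log₁₀[(0.0148/3.7)^1.11 + 6.9/1.009e+04] = -1.8 log₁₀[0.00218 + 0.000684] = 4.577, so f = 0.04774.
Darcy-Weisbach: ΔP = f(L/D)(ρV²/2) = 0.04774·(2380/0.174)·(1020·0.05972²/2) = 0.04774·1.368e+04·1.819 = 1188 Pa.
ΔP = 1188 Pa = 1.19 kPa.

ΔP ≈ 1.19 kPa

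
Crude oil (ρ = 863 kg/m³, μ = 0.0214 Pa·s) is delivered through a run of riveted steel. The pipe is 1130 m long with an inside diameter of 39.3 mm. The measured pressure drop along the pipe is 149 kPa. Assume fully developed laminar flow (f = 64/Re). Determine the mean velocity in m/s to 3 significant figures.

V ≈ 0.297 m/s

For laminar flow, f = 64/Re with Re = ρVD/μ, so Darcy-Weisbach reduces to ΔP = 32μLV/D². Solving for V: V = ΔP·D²/(32μL) = 1.49e+05·(0.0393)²/(32·0.0214·1130) = 0.2974 m/s.
Check: Re = ρVD/μ = 863·0.2974·0.0393/0.0214 = 471.3 < 2300, so the laminar assumption holds.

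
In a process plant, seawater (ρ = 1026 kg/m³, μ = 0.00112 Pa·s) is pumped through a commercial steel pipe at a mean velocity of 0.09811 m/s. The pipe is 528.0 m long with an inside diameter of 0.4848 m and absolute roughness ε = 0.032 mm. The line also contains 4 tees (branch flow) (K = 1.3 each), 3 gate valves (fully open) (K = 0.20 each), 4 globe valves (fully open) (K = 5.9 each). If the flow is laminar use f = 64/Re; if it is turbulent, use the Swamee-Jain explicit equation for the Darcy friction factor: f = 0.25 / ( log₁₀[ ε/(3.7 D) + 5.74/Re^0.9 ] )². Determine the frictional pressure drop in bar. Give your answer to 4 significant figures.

Reynolds number Re = ρVD/μ = 1026 · 0.09811 · 0.4848 / 0.00112 = 4.357e+04.
Re > 4000 → turbulent. Relative roughness ε/D = 3.2e-05/0.4848 = 6.6e-05. Swamee-Jain: f = 0.25/(log₁₀[6.6e-05/3.7 + 5.74/4.357e+04^0.9])² = 0.25/(log₁₀[1.78e-05 + 0.000383])² = 0.25/(-3.397)² = 0.02167.
Total minor-loss coefficient ΣK = 4·1.3 + 3·0.2 + 4·5.9 = 29.4.
ΔP = [f·L/D + ΣK]·(ρV²/2) = [0.02167·528/0.4848 + 29.4]·(1026·0.09811²/2) = [23.6 + 29.4]·4.938 = 261.7 Pa.
ΔP = 261.7 Pa = 0.002617 bar.

ΔP ≈ 0.002617 bar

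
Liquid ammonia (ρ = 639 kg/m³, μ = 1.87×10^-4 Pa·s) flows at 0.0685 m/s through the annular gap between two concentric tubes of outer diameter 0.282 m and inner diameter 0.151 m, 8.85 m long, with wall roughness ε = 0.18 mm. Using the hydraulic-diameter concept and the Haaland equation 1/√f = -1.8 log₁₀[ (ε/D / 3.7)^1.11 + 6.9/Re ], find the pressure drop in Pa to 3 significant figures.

ΔP ≈ 2.67 Pa

Hydraulic diameter D_h = 4A/P = D_o - D_i = 0.282 - 0.151 = 0.131 m.
Re = ρVD_h/μ = 639·0.0685·0.131/0.000187 = 3.066e+04.
ε/D_h = 0.00018/0.131 = 0.00137; Haaland gives 1/√f = -1.8 log₁₀[0.000156+0.000225] = 6.155, so f = 0.0264.
ΔP = f(L/D_h)(ρV²/2) = 0.0264·8.85/0.131·1.499 = 2.674 Pa.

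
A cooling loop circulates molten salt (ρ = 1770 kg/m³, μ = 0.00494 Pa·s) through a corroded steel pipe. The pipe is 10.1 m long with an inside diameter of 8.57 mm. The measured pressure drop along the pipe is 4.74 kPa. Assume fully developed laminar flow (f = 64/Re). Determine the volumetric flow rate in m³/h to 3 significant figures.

Q ≈ 0.0453 m³/h

For laminar flow, f = 64/Re with Re = ρVD/μ, so Darcy-Weisbach reduces to ΔP = 32μLV/D². Solving for V: V = ΔP·D²/(32μL) = 4740·(0.00857)²/(32·0.00494·10.1) = 0.218 m/s.
Check: Re = ρVD/μ = 1770·0.218·0.00857/0.00494 = 669.5 < 2300, so the laminar assumption holds.
Q = V·A = 0.218·(π/4·0.00857²) = 1.258e-05 m³/s = 0.0453 m³/h.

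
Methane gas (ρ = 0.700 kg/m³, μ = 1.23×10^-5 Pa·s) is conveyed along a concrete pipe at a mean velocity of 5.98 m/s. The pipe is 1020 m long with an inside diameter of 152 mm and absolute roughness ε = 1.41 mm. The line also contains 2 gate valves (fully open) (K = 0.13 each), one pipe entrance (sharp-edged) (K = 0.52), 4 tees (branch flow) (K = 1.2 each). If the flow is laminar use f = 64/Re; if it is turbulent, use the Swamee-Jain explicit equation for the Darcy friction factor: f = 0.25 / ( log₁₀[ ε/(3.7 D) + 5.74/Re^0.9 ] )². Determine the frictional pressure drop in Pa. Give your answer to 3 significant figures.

Reynolds number Re = ρVD/μ = 0.7 · 5.98 · 0.152 / 1.23e-05 = 5.173e+04.
Re > 4000 → turbulent. Relative roughness ε/D = 0.00141/0.152 = 0.00928. Swamee-Jain: f = 0.25/(log₁₀[0.00928/3.7 + 5.74/5.173e+04^0.9])² = 0.25/(log₁₀[0.00251 + 0.000329])² = 0.25/(-2.547)² = 0.03853.
Total minor-loss coefficient ΣK = 2·0.13 + 1·0.52 + 4·1.2 = 5.58.
ΔP = [f·L/D + ΣK]·(ρV²/2) = [0.03853·1020/0.152 + 5.58]·(0.7·5.98²/2) = [258.5 + 5.58]·12.52 = 3306 Pa.

ΔP ≈ 3310 Pa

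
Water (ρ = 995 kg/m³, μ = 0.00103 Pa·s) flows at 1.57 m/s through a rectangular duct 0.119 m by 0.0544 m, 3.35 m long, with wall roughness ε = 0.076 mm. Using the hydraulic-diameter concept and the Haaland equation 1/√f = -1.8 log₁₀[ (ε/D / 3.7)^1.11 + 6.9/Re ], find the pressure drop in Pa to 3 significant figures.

ΔP ≈ 1200 Pa

Hydraulic diameter D_h = 4A/P = 4·(0.119·0.0544)/(2·(0.119+0.0544)) = 0.02589/0.3468 = 0.07467 m.
Re = ρVD_h/μ = 995·1.57·0.07467/0.00103 = 1.132e+05.
ε/D_h = 7.6e-05/0.07467 = 0.00102; Haaland gives 1/√f = -1.8 log₁₀[0.000112+6.09e-05] = 6.773, so f = 0.0218.
ΔP = f(L/D_h)(ρV²/2) = 0.0218·3.35/0.07467·1226 = 1199 Pa.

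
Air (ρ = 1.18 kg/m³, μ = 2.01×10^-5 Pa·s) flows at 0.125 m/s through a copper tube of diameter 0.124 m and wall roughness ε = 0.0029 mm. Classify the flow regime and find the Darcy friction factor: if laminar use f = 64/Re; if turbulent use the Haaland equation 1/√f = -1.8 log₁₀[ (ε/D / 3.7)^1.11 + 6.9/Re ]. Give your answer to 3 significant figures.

Re = ρVD/μ = 1.18·0.125·0.124/2.01e-05 = 910.
Re < 2300 → laminar, so f = 64/Re = 0.07033 (roughness is irrelevant in laminar flow).

f ≈ 0.0703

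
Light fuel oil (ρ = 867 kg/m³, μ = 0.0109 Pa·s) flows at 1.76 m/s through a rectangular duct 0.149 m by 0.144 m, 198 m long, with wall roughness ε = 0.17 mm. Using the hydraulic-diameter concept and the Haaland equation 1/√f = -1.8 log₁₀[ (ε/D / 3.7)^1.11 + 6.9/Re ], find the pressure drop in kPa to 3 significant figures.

ΔP ≈ 50.5 kPa

Hydraulic diameter D_h = 4A/P = 4·(0.149·0.144)/(2·(0.149+0.144)) = 0.08582/0.586 = 0.1465 m.
Re = ρVD_h/μ = 867·1.76·0.1465/0.0109 = 2.05e+04.
ε/D_h = 0.00017/0.1465 = 0.00116; Haaland gives 1/√f = -1.8 log₁₀[0.000129+0.000337] = 5.997, so f = 0.0278.
ΔP = f(L/D_h)(ρV²/2) = 0.0278·198/0.1465·1343 = 5.047e+04 Pa.
ΔP = 50.5 kPa.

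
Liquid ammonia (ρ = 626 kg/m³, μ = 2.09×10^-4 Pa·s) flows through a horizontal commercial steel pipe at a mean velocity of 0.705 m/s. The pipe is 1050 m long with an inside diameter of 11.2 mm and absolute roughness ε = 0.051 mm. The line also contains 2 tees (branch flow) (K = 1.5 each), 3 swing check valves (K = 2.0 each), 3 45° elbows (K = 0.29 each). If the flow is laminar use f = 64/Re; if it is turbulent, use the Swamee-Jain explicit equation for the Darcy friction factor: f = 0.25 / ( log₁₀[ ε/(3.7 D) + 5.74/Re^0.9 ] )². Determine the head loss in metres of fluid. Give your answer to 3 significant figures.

Reynolds number Re = ρVD/μ = 626 · 0.705 · 0.0112 / 0.000209 = 2.365e+04.
Re > 4000 → turbulent. Relative roughness ε/D = 5.1e-05/0.0112 = 0.00455. Swamee-Jain: f = 0.25/(log₁₀[0.00455/3.7 + 5.74/2.365e+04^0.9])² = 0.25/(log₁₀[0.00123 + 0.000664])² = 0.25/(-2.722)² = 0.03373.
Total minor-loss coefficient ΣK = 2·1.5 + 3·2 + 3·0.29 = 9.87.
ΔP = [f·L/D + ΣK]·(ρV²/2) = [0.03373·1050/0.0112 + 9.87]·(626·0.705²/2) = [3162 + 9.87]·155.6 = 4.935e+05 Pa.
Head loss h_f = ΔP/(ρg) = 4.935e+05/(626·9.81) = 80.4 m.

h_f ≈ 80.4 m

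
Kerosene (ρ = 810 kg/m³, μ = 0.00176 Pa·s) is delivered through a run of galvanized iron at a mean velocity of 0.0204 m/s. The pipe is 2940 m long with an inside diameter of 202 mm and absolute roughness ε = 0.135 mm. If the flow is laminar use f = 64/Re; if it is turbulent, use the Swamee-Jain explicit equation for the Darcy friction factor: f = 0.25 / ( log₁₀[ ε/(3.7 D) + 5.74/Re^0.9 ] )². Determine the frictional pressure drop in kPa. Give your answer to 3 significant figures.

Reynolds number Re = ρVD/μ = 810 · 0.0204 · 0.202 / 0.00176 = 1897.
Re < 2300 → laminar flow, so f = 64/Re = 64/1897 = 0.03375 (the turbulent correlation is not needed).
Darcy-Weisbach: ΔP = f(L/D)(ρV²/2) = 0.03375·(2940/0.202)·(810·0.0204²/2) = 0.03375·1.455e+04·0.1685 = 82.78 Pa.
ΔP = 82.78 Pa = 0.0828 kPa.

ΔP ≈ 0.0828 kPa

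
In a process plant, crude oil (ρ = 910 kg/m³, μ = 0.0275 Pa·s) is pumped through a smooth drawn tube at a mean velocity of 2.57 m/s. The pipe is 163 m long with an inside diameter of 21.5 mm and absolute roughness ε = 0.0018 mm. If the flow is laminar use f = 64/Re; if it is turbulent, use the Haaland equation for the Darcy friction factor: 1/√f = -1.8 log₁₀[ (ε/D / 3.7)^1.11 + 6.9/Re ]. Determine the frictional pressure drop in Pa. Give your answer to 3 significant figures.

Reynolds number Re = ρVD/μ = 910 · 2.57 · 0.0215 / 0.0275 = 1828.
Re < 2300 → laminar flow, so f = 64/Re = 64/1828 = 0.035 (the turbulent correlation is not needed).
Darcy-Weisbach: ΔP = f(L/D)(ρV²/2) = 0.035·(163/0.0215)·(910·2.57²/2) = 0.035·7581·3005 = 7.975e+05 Pa.

ΔP ≈ 797000 Pa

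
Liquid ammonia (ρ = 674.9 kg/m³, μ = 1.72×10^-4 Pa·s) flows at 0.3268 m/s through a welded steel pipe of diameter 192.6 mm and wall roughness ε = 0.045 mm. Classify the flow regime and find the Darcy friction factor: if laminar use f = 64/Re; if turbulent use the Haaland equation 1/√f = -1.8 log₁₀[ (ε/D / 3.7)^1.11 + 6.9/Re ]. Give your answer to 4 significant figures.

f ≈ 0.01667

Re = ρVD/μ = 674.9·0.3268·0.1926/0.000172 = 2.47e+05.
Re > 4000 → turbulent. ε/D = 4.5e-05/0.1926 = 0.000234; Haaland: 1/√f = -1.8 log₁₀[2.18e-05 + 2.79e-05] = 7.746, so f = 0.01667.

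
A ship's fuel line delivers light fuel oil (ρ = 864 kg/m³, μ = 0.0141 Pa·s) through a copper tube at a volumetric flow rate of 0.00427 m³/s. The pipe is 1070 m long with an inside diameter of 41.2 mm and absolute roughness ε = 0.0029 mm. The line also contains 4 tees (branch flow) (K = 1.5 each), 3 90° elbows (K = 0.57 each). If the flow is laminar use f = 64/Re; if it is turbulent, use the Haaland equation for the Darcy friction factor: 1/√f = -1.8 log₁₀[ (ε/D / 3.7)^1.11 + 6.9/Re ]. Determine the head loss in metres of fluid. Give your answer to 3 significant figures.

Cross-sectional area A = πD²/4 = π(0.0412)²/4 = 0.001333 m²; mean velocity V = Q/A = 0.00427/0.001333 = 3.203 m/s.
Reynolds number Re = ρVD/μ = 864 · 3.203 · 0.0412 / 0.0141 = 8086.
Re > 4000 → turbulent. Relative roughness ε/D = 2.9e-06/0.0412 = 7.04e-05. Haaland: 1/√f = -1.8 log₁₀[(7.04e-05/3.7)^1.11 + 6.9/8086] = -1.8 log₁₀[5.75e-06 + 0.000853] = 5.519, so f = 0.03283.
Total minor-loss coefficient ΣK = 4·1.5 + 3·0.57 = 7.71.
ΔP = [f·L/D + ΣK]·(ρV²/2) = [0.03283·1070/0.0412 + 7.71]·(864·3.203²/2) = [852.7 + 7.71]·4432 = 3.813e+06 Pa.
Head loss h_f = ΔP/(ρg) = 3.813e+06/(864·9.81) = 450 m.

h_f ≈ 450 m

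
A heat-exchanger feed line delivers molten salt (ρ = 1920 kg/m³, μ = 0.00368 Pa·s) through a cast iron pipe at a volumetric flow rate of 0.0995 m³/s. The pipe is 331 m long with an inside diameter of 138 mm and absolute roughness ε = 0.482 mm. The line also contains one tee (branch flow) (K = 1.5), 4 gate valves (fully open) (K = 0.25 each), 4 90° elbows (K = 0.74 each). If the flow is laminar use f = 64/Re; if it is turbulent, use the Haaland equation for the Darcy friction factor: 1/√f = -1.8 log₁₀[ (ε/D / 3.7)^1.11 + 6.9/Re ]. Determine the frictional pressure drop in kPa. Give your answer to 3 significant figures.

ΔP ≈ 3040 kPa

Cross-sectional area A = πD²/4 = π(0.138)²/4 = 0.01496 m²; mean velocity V = Q/A = 0.0995/0.01496 = 6.652 m/s.
Reynolds number Re = ρVD/μ = 1920 · 6.652 · 0.138 / 0.00368 = 4.79e+05.
Re > 4000 → turbulent. Relative roughness ε/D = 0.000482/0.138 = 0.00349. Haaland: 1/√f = -1.8 log₁₀[(0.00349/3.7)^1.11 + 6.9/4.79e+05] = -1.8 log₁₀[0.000439 + 1.44e-05] = 6.019, so f = 0.0276.
Total minor-loss coefficient ΣK = 1·1.5 + 4·0.25 + 4·0.74 = 5.46.
ΔP = [f·L/D + ΣK]·(ρV²/2) = [0.0276·331/0.138 + 5.46]·(1920·6.652²/2) = [66.21 + 5.46]·4.248e+04 = 3.045e+06 Pa.
ΔP = 3.045e+06 Pa = 3040 kPa.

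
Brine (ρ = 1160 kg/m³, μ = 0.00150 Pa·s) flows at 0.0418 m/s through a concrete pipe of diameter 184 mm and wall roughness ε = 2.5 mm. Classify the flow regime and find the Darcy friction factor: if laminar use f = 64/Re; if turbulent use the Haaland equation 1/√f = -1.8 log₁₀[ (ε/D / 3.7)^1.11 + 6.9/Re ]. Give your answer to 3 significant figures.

Re = ρVD/μ = 1160·0.0418·0.184/0.0015 = 5948.
Re > 4000 → turbulent. ε/D = 0.0025/0.184 = 0.0136; Haaland: 1/√f = -1.8 log₁₀[0.00198 + 0.00116] = 4.505, so f = 0.04927.

f ≈ 0.0493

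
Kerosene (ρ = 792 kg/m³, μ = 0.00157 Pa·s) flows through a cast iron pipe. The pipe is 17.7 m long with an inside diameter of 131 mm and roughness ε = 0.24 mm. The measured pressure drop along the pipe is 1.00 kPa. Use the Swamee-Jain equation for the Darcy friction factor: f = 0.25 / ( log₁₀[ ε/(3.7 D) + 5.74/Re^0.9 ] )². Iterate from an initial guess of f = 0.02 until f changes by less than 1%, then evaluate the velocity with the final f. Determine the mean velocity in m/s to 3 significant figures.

Rearranging Darcy-Weisbach: V = √(2·ΔP·D/(f·L·ρ)). With ε/D = 0.00024/0.131 = 0.00183, iterate starting from f = 0.02:
  f = 0.02 → V = √(2·1000·0.131/(0.02·17.7·792)) = 0.9667 m/s; Re = ρVD/μ = 6.388e+04; f → 0.02576
  f = 0.02576 → V = 0.8518 m/s; Re = 5.629e+04; f → 0.02606
  f = 0.02606 → V = 0.8468 m/s; Re = 5.596e+04; f → 0.02608
Converged (Δf/f < 1%). With the final f = 0.02608: V = √(2·1000·0.131/(0.02608·17.7·792)) = 0.8466 m/s.

V ≈ 0.847 m/s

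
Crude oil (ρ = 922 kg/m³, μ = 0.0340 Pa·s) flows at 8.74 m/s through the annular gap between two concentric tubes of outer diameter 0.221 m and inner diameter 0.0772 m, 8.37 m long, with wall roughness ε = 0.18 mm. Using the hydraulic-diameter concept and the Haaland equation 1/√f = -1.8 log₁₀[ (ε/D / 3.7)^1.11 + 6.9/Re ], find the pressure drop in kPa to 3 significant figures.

ΔP ≈ 52.7 kPa

Hydraulic diameter D_h = 4A/P = D_o - D_i = 0.221 - 0.0772 = 0.1438 m.
Re = ρVD_h/μ = 922·8.74·0.1438/0.034 = 3.408e+04.
ε/D_h = 0.00018/0.1438 = 0.00125; Haaland gives 1/√f = -1.8 log₁₀[0.00014+0.000202] = 6.237, so f = 0.02571.
ΔP = f(L/D_h)(ρV²/2) = 0.02571·8.37/0.1438·3.521e+04 = 5.27e+04 Pa.
ΔP = 52.7 kPa.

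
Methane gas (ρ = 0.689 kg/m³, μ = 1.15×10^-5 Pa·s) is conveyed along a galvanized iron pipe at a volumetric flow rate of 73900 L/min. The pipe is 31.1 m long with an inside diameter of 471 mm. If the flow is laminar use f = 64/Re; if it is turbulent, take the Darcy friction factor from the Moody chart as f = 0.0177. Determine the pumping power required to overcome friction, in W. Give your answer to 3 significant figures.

Q = 73900 L/min = 73900/60000 = 1.232 m³/s.
Cross-sectional area A = πD²/4 = π(0.471)²/4 = 0.1742 m²; mean velocity V = Q/A = 1.232/0.1742 = 7.069 m/s.
Reynolds number Re = ρVD/μ = 0.689 · 7.069 · 0.471 / 1.15e-05 = 1.995e+05.
Re > 4000 → turbulent; use the Moody-chart value f = 0.0177.
Darcy-Weisbach: ΔP = f(L/D)(ρV²/2) = 0.0177·(31.1/0.471)·(0.689·7.069²/2) = 0.0177·66.03·17.22 = 20.12 Pa.
Pumping power P = QΔP = 1.232·20.12 = 24.78 W = 24.8 W.

P ≈ 24.8 W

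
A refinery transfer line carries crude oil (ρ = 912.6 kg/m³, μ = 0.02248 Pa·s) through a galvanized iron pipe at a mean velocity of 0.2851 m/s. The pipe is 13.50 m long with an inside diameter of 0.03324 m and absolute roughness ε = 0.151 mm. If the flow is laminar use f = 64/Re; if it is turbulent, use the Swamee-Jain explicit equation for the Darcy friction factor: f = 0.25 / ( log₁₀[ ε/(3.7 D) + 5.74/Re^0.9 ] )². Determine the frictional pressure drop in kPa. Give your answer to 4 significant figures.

ΔP ≈ 2.506 kPa

Reynolds number Re = ρVD/μ = 912.6 · 0.2851 · 0.03324 / 0.0225 = 384.7.
Re < 2300 → laminar flow, so f = 64/Re = 64/384.7 = 0.1664 (the turbulent correlation is not needed).
Darcy-Weisbach: ΔP = f(L/D)(ρV²/2) = 0.1664·(13.5/0.03324)·(912.6·0.2851²/2) = 0.1664·406.1·37.09 = 2506 Pa.
ΔP = 2506 Pa = 2.506 kPa.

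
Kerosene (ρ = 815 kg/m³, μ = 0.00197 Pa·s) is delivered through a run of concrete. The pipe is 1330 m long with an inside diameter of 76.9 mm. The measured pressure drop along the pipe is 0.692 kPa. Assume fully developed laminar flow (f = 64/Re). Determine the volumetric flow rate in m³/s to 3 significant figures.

Q ≈ 2.27×10^-4 m³/s

For laminar flow, f = 64/Re with Re = ρVD/μ, so Darcy-Weisbach reduces to ΔP = 32μLV/D². Solving for V: V = ΔP·D²/(32μL) = 692·(0.0769)²/(32·0.00197·1330) = 0.04881 m/s.
Check: Re = ρVD/μ = 815·0.04881·0.0769/0.00197 = 1553 < 2300, so the laminar assumption holds.
Q = V·A = 0.04881·(π/4·0.0769²) = 0.0002267 m³/s = 2.27×10^-4 m³/s.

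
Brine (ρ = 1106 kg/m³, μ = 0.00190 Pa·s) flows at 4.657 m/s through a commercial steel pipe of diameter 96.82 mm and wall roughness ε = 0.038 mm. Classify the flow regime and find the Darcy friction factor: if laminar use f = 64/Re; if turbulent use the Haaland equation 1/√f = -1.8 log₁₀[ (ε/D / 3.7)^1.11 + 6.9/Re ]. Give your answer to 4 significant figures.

f ≈ 0.01761

Re = ρVD/μ = 1106·4.657·0.09682/0.0019 = 2.625e+05.
Re > 4000 → turbulent. ε/D = 3.8e-05/0.09682 = 0.000392; Haaland: 1/√f = -1.8 log₁₀[3.88e-05 + 2.63e-05] = 7.536, so f = 0.01761.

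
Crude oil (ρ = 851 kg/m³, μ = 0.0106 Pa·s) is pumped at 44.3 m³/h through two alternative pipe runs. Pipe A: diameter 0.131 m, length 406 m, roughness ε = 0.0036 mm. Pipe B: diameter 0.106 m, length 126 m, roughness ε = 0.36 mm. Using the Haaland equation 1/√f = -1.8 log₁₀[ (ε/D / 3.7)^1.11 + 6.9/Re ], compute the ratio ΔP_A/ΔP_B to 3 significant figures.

ΔP_A/ΔP_B ≈ 1.02

Pipe A: V = Q/A = 0.01231/0.01348 = 0.913 m/s; Re = 9602; ε/D = 2.75e-05; Haaland → f = 0.03126; ΔP_A = f(L/D)(ρV²/2) = 3.436e+04 Pa.
Pipe B: V = Q/A = 0.01231/0.008825 = 1.394 m/s; Re = 1.187e+04; ε/D = 0.0034; Haaland → f = 0.03436; ΔP_B = f(L/D)(ρV²/2) = 3.379e+04 Pa.
ΔP_A/ΔP_B = 3.436e+04/3.379e+04 = 1.02.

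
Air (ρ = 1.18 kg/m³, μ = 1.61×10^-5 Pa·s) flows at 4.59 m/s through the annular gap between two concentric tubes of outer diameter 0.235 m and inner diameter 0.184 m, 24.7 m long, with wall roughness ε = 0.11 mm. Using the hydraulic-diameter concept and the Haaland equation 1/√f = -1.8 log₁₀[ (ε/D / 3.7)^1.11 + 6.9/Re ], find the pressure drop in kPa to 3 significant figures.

Hydraulic diameter D_h = 4A/P = D_o - D_i = 0.235 - 0.184 = 0.051 m.
Re = ρVD_h/μ = 1.18·4.59·0.051/1.61e-05 = 1.716e+04.
ε/D_h = 0.00011/0.051 = 0.00216; Haaland gives 1/√f = -1.8 log₁₀[0.000257+0.000402] = 5.726, so f = 0.0305.
ΔP = f(L/D_h)(ρV²/2) = 0.0305·24.7/0.051·12.43 = 183.6 Pa.
ΔP = 0.184 kPa.

ΔP ≈ 0.184 kPa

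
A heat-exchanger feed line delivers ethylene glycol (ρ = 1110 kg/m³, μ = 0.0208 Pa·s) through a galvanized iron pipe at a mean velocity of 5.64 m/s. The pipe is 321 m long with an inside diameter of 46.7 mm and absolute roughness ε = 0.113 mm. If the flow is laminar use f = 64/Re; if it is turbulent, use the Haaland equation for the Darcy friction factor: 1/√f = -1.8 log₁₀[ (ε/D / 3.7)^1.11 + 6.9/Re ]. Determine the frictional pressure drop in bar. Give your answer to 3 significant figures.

Reynolds number Re = ρVD/μ = 1110 · 5.64 · 0.0467 / 0.0208 = 1.406e+04.
Re > 4000 → turbulent. Relative roughness ε/D = 0.000113/0.0467 = 0.00242. Haaland: 1/√f = -1.8 log₁₀[(0.00242/3.7)^1.11 + 6.9/1.406e+04] = -1.8 log₁₀[0.000292 + 0.000491] = 5.591, so f = 0.03199.
Darcy-Weisbach: ΔP = f(L/D)(ρV²/2) = 0.03199·(321/0.0467)·(1110·5.64²/2) = 0.03199·6874·1.765e+04 = 3.881e+06 Pa.
ΔP = 3.881e+06 Pa = 38.8 bar.

ΔP ≈ 38.8 bar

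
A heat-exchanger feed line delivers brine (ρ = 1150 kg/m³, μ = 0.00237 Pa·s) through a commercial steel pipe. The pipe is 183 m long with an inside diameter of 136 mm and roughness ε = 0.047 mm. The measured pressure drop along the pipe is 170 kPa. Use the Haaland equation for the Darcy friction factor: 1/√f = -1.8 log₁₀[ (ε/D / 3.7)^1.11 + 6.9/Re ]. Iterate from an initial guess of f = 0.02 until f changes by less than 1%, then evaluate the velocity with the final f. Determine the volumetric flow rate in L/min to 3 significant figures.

Rearranging Darcy-Weisbach: V = √(2·ΔP·D/(f·L·ρ)). With ε/D = 4.7e-05/0.136 = 0.000346, iterate starting from f = 0.02:
  f = 0.02 → V = √(2·1.7e+05·0.136/(0.02·183·1150)) = 3.315 m/s; Re = ρVD/μ = 2.187e+05; f → 0.01762
  f = 0.01762 → V = 3.532 m/s; Re = 2.331e+05; f → 0.01751
Converged (Δf/f < 1%). With the final f = 0.01751: V = √(2·1.7e+05·0.136/(0.01751·183·1150)) = 3.543 m/s.
Q = V·A = 3.543·(π/4·0.136²) = 0.05146 m³/s = 3090 L/min.

Q ≈ 3090 L/min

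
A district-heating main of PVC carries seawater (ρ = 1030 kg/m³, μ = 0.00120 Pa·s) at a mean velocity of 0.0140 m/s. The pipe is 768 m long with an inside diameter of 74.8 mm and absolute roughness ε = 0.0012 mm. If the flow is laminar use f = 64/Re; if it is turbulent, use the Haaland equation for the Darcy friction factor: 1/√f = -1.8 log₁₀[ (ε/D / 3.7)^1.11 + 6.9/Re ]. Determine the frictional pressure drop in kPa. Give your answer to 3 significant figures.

Reynolds number Re = ρVD/μ = 1030 · 0.014 · 0.0748 / 0.0012 = 898.8.
Re < 2300 → laminar flow, so f = 64/Re = 64/898.8 = 0.0712 (the turbulent correlation is not needed).
Darcy-Weisbach: ΔP = f(L/D)(ρV²/2) = 0.0712·(768/0.0748)·(1030·0.014²/2) = 0.0712·1.027e+04·0.1009 = 73.79 Pa.
ΔP = 73.79 Pa = 0.0738 kPa.

ΔP ≈ 0.0738 kPa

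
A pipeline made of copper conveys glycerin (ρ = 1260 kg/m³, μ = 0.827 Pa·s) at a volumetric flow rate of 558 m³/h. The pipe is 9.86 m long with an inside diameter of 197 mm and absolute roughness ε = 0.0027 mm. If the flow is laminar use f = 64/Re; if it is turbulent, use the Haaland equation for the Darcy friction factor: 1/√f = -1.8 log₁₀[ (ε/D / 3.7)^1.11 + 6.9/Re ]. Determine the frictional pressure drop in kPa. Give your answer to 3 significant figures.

ΔP ≈ 34.2 kPa

Q = 558 m³/h = 558/3600 = 0.155 m³/s.
Cross-sectional area A = πD²/4 = π(0.197)²/4 = 0.03048 m²; mean velocity V = Q/A = 0.155/0.03048 = 5.085 m/s.
Reynolds number Re = ρVD/μ = 1260 · 5.085 · 0.197 / 0.827 = 1526.
Re < 2300 → laminar flow, so f = 64/Re = 64/1526 = 0.04193 (the turbulent correlation is not needed).
Darcy-Weisbach: ΔP = f(L/D)(ρV²/2) = 0.04193·(9.86/0.197)·(1260·5.085²/2) = 0.04193·50.05·1.629e+04 = 3.419e+04 Pa.
ΔP = 3.419e+04 Pa = 34.2 kPa.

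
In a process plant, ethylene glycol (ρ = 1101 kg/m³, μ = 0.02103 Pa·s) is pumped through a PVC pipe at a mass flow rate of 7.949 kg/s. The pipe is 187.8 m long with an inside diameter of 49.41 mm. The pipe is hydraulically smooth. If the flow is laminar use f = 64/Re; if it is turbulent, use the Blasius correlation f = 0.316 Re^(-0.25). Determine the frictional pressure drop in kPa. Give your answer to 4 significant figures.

A = πD²/4 = π(0.04941)²/4 = 0.001917 m²; mean velocity V = ṁ/(ρA) = 7.949/(1101 · 0.001917) = 3.765 m/s.
Reynolds number Re = ρVD/μ = 1101 · 3.765 · 0.04941 / 0.021 = 9740.
Re > 4000 → turbulent. Smooth-pipe (Blasius): f = 0.316 Re^(-0.25) = 0.316/(9740)^0.25 = 0.03181.
Darcy-Weisbach: ΔP = f(L/D)(ρV²/2) = 0.03181·(187.8/0.04941)·(1101·3.765²/2) = 0.03181·3801·7805 = 9.436e+05 Pa.
ΔP = 9.436e+05 Pa = 943.6 kPa.

ΔP ≈ 943.6 kPa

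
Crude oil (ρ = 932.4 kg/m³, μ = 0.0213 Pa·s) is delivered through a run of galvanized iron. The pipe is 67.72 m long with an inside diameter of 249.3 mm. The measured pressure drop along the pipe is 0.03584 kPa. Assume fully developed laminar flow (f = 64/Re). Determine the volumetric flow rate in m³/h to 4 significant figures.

Q ≈ 8.480 m³/h

For laminar flow, f = 64/Re with Re = ρVD/μ, so Darcy-Weisbach reduces to ΔP = 32μLV/D². Solving for V: V = ΔP·D²/(32μL) = 35.84·(0.2493)²/(32·0.0213·67.72) = 0.04826 m/s.
Check: Re = ρVD/μ = 932.4·0.04826·0.2493/0.0213 = 526.6 < 2300, so the laminar assumption holds.
Q = V·A = 0.04826·(π/4·0.2493²) = 0.002356 m³/s = 8.480 m³/h.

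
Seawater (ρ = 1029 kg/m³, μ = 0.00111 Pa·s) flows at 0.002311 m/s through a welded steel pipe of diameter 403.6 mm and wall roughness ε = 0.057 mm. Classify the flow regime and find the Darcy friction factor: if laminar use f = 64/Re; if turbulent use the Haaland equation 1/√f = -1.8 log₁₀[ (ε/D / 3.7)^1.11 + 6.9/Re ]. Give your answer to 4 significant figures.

Re = ρVD/μ = 1029·0.002311·0.4036/0.00111 = 864.7.
Re < 2300 → laminar, so f = 64/Re = 0.07402 (roughness is irrelevant in laminar flow).

f ≈ 0.07402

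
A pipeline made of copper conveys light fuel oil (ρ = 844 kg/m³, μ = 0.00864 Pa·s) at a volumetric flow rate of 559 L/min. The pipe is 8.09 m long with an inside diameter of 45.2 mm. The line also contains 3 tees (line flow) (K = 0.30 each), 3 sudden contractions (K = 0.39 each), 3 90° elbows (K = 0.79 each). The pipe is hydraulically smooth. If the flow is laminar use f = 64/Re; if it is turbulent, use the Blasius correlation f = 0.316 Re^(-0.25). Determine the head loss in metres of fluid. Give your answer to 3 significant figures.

h_f ≈ 15.3 m

Q = 559 L/min = 559/60000 = 0.009317 m³/s.
Cross-sectional area A = πD²/4 = π(0.0452)²/4 = 0.001605 m²; mean velocity V = Q/A = 0.009317/0.001605 = 5.806 m/s.
Reynolds number Re = ρVD/μ = 844 · 5.806 · 0.0452 / 0.00864 = 2.564e+04.
Re > 4000 → turbulent. Smooth-pipe (Blasius): f = 0.316 Re^(-0.25) = 0.316/(2.564e+04)^0.25 = 0.02497.
Total minor-loss coefficient ΣK = 3·0.3 + 3·0.39 + 3·0.79 = 4.44.
ΔP = [f·L/D + ΣK]·(ρV²/2) = [0.02497·8.09/0.0452 + 4.44]·(844·5.806²/2) = [4.47 + 4.44]·1.423e+04 = 1.268e+05 Pa.
Head loss h_f = ΔP/(ρg) = 1.268e+05/(844·9.81) = 15.3 m.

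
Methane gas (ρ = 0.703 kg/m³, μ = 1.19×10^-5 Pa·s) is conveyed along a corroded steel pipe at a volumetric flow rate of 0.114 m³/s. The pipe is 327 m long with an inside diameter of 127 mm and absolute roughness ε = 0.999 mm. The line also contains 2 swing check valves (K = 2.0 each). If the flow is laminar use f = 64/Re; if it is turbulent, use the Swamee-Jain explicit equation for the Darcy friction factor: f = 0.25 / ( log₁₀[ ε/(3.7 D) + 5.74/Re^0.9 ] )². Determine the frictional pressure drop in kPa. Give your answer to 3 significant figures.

ΔP ≈ 2.78 kPa

Cross-sectional area A = πD²/4 = π(0.127)²/4 = 0.01267 m²; mean velocity V = Q/A = 0.114/0.01267 = 8.999 m/s.
Reynolds number Re = ρVD/μ = 0.703 · 8.999 · 0.127 / 1.19e-05 = 6.752e+04.
Re > 4000 → turbulent. Relative roughness ε/D = 0.000999/0.127 = 0.00787. Swamee-Jain: f = 0.25/(log₁₀[0.00787/3.7 + 5.74/6.752e+04^0.9])² = 0.25/(log₁₀[0.00213 + 0.000258])² = 0.25/(-2.623)² = 0.03635.
Total minor-loss coefficient ΣK = 2·2 = 4.
ΔP = [f·L/D + ΣK]·(ρV²/2) = [0.03635·327/0.127 + 4]·(0.703·8.999²/2) = [93.59 + 4]·28.47 = 2778 Pa.
ΔP = 2778 Pa = 2.78 kPa.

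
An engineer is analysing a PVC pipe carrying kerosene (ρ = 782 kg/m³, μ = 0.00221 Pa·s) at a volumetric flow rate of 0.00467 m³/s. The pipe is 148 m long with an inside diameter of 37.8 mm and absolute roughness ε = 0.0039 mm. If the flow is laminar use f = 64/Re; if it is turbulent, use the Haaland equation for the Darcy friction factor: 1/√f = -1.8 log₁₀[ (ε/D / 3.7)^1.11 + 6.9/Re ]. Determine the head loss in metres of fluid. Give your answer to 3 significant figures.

Cross-sectional area A = πD²/4 = π(0.0378)²/4 = 0.001122 m²; mean velocity V = Q/A = 0.00467/0.001122 = 4.161 m/s.
Reynolds number Re = ρVD/μ = 782 · 4.161 · 0.0378 / 0.00221 = 5.566e+04.
Re > 4000 → turbulent. Relative roughness ε/D = 3.9e-06/0.0378 = 0.000103. Haaland: 1/√f = -1.8 log₁₀[(0.000103/3.7)^1.11 + 6.9/5.566e+04] = -1.8 log₁₀[8.8e-06 + 0.000124] = 6.978, so f = 0.02053.
Darcy-Weisbach: ΔP = f(L/D)(ρV²/2) = 0.02053·(148/0.0378)·(782·4.161²/2) = 0.02053·3915·6771 = 5.444e+05 Pa.
Head loss h_f = ΔP/(ρg) = 5.444e+05/(782·9.81) = 71.0 m.

h_f ≈ 71.0 m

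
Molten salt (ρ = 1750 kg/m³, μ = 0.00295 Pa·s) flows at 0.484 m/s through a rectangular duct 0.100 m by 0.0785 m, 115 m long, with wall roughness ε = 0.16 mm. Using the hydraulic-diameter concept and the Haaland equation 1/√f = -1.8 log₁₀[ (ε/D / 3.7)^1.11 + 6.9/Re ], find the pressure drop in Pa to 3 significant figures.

Hydraulic diameter D_h = 4A/P = 4·(0.1·0.0785)/(2·(0.1+0.0785)) = 0.0314/0.357 = 0.08796 m.
Re = ρVD_h/μ = 1750·0.484·0.08796/0.00295 = 2.525e+04.
ε/D_h = 0.00016/0.08796 = 0.00182; Haaland gives 1/√f = -1.8 log₁₀[0.000213+0.000273] = 5.964, so f = 0.02811.
ΔP = f(L/D_h)(ρV²/2) = 0.02811·115/0.08796·205 = 7534 Pa.

ΔP ≈ 7530 Pa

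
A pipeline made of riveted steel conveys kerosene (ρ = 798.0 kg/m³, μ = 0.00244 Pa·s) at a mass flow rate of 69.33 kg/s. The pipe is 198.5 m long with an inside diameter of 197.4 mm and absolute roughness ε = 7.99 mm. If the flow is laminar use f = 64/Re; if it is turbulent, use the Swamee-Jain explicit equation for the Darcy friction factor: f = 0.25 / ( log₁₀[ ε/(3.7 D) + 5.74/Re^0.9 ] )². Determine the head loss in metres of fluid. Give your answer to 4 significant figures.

A = πD²/4 = π(0.1974)²/4 = 0.0306 m²; mean velocity V = ṁ/(ρA) = 69.33/(798 · 0.0306) = 2.839 m/s.
Reynolds number Re = ρVD/μ = 798 · 2.839 · 0.1974 / 0.00244 = 1.833e+05.
Re > 4000 → turbulent. Relative roughness ε/D = 0.00799/0.1974 = 0.0405. Swamee-Jain: f = 0.25/(log₁₀[0.0405/3.7 + 5.74/1.833e+05^0.9])² = 0.25/(log₁₀[0.0109 + 0.000105])² = 0.25/(-1.957)² = 0.06529.
Darcy-Weisbach: ΔP = f(L/D)(ρV²/2) = 0.06529·(198.5/0.1974)·(798·2.839²/2) = 0.06529·1006·3215 = 2.111e+05 Pa.
Head loss h_f = ΔP/(ρg) = 2.111e+05/(798·9.81) = 26.97 m.

h_f ≈ 26.97 m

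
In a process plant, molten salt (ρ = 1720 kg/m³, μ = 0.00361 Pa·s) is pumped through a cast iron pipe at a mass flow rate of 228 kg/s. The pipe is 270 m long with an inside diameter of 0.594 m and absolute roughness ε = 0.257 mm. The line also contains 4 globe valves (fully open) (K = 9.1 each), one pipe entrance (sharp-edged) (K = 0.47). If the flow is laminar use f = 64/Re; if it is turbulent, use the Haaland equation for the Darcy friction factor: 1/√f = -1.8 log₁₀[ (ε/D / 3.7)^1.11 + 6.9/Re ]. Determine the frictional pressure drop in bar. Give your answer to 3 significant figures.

ΔP ≈ 0.0896 bar

A = πD²/4 = π(0.594)²/4 = 0.2771 m²; mean velocity V = ṁ/(ρA) = 228/(1720 · 0.2771) = 0.4783 m/s.
Reynolds number Re = ρVD/μ = 1720 · 0.4783 · 0.594 / 0.00361 = 1.354e+05.
Re > 4000 → turbulent. Relative roughness ε/D = 0.000257/0.594 = 0.000433. Haaland: 1/√f = -1.8 log₁₀[(0.000433/3.7)^1.11 + 6.9/1.354e+05] = -1.8 log₁₀[4.32e-05 + 5.1e-05] = 7.247, so f = 0.01904.
Total minor-loss coefficient ΣK = 4·9.1 + 1·0.47 = 36.9.
ΔP = [f·L/D + ΣK]·(ρV²/2) = [0.01904·270/0.594 + 36.9]·(1720·0.4783²/2) = [8.655 + 36.9]·196.8 = 8958 Pa.
ΔP = 8958 Pa = 0.0896 bar.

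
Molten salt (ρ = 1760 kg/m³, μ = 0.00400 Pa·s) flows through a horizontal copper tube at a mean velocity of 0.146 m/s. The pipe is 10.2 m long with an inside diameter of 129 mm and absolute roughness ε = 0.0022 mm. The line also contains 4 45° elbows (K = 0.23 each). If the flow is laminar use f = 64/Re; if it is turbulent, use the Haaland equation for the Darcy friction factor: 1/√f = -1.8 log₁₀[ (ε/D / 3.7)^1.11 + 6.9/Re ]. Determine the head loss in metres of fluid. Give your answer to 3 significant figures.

Reynolds number Re = ρVD/μ = 1760 · 0.146 · 0.129 / 0.004 = 8287.
Re > 4000 → turbulent. Relative roughness ε/D = 2.2e-06/0.129 = 1.71e-05. Haaland: 1/√f = -1.8 log₁₀[(1.71e-05/3.7)^1.11 + 6.9/8287] = -1.8 log₁₀[1.19e-06 + 0.000833] = 5.542, so f = 0.03256.
Total minor-loss coefficient ΣK = 4·0.23 = 0.92.
ΔP = [f·L/D + ΣK]·(ρV²/2) = [0.03256·10.2/0.129 + 0.92]·(1760·0.146²/2) = [2.574 + 0.92]·18.76 = 65.55 Pa.
Head loss h_f = ΔP/(ρg) = 65.55/(1760·9.81) = 0.00380 m.

h_f ≈ 0.00380 m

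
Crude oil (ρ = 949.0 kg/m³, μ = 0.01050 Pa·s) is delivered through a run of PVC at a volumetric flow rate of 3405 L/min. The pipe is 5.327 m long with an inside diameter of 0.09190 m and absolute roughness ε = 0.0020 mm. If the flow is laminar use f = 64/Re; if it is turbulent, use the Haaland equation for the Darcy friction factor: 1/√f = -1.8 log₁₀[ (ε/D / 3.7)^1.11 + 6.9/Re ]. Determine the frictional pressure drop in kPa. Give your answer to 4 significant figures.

Q = 3405 L/min = 3405/60000 = 0.05675 m³/s.
Cross-sectional area A = πD²/4 = π(0.0919)²/4 = 0.006633 m²; mean velocity V = Q/A = 0.05675/0.006633 = 8.555 m/s.
Reynolds number Re = ρVD/μ = 949 · 8.555 · 0.0919 / 0.0105 = 7.106e+04.
Re > 4000 → turbulent. Relative roughness ε/D = 2e-06/0.0919 = 2.18e-05. Haaland: 1/√f = -1.8 log₁₀[(2.18e-05/3.7)^1.11 + 6.9/7.106e+04] = -1.8 log₁₀[1.56e-06 + 9.71e-05] = 7.211, so f = 0.01923.
Darcy-Weisbach: ΔP = f(L/D)(ρV²/2) = 0.01923·(5.327/0.0919)·(949·8.555²/2) = 0.01923·57.97·3.473e+04 = 3.872e+04 Pa.
ΔP = 3.872e+04 Pa = 38.72 kPa.

ΔP ≈ 38.72 kPa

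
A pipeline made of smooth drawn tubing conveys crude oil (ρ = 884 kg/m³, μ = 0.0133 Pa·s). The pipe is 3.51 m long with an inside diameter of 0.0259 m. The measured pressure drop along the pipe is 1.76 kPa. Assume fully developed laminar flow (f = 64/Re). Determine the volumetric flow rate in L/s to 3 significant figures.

For laminar flow, f = 64/Re with Re = ρVD/μ, so Darcy-Weisbach reduces to ΔP = 32μLV/D². Solving for V: V = ΔP·D²/(32μL) = 1760·(0.0259)²/(32·0.0133·3.51) = 0.7903 m/s.
Check: Re = ρVD/μ = 884·0.7903·0.0259/0.0133 = 1361 < 2300, so the laminar assumption holds.
Q = V·A = 0.7903·(π/4·0.0259²) = 0.0004164 m³/s = 0.416 L/s.

Q ≈ 0.416 L/s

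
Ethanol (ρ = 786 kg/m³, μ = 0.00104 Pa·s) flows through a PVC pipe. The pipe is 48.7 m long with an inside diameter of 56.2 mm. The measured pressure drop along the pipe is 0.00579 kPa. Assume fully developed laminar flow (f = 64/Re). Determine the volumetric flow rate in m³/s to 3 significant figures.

Q ≈ 2.80×10^-5 m³/s

For laminar flow, f = 64/Re with Re = ρVD/μ, so Darcy-Weisbach reduces to ΔP = 32μLV/D². Solving for V: V = ΔP·D²/(32μL) = 5.79·(0.0562)²/(32·0.00104·48.7) = 0.01128 m/s.
Check: Re = ρVD/μ = 786·0.01128·0.0562/0.00104 = 479.3 < 2300, so the laminar assumption holds.
Q = V·A = 0.01128·(π/4·0.0562²) = 2.799e-05 m³/s = 2.80×10^-5 m³/s.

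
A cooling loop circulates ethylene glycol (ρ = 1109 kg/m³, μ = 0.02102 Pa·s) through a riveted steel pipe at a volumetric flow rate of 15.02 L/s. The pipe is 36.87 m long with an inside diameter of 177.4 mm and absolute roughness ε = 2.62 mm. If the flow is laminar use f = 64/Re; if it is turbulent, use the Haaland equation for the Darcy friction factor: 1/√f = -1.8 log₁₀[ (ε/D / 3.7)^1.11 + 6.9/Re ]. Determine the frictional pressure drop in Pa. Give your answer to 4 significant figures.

ΔP ≈ 2153 Pa

Q = 15.02 L/s = 15.02/1000 = 0.01502 m³/s.
Cross-sectional area A = πD²/4 = π(0.1774)²/4 = 0.02472 m²; mean velocity V = Q/A = 0.01502/0.02472 = 0.6077 m/s.
Reynolds number Re = ρVD/μ = 1109 · 0.6077 · 0.1774 / 0.021 = 5688.
Re > 4000 → turbulent. Relative roughness ε/D = 0.00262/0.1774 = 0.0148. Haaland: 1/√f = -1.8 log₁₀[(0.0148/3.7)^1.11 + 6.9/5688] = -1.8 log₁₀[0.00217 + 0.00121] = 4.446, so f = 0.05058.
Darcy-Weisbach: ΔP = f(L/D)(ρV²/2) = 0.05058·(36.87/0.1774)·(1109·0.6077²/2) = 0.05058·207.8·204.8 = 2153 Pa.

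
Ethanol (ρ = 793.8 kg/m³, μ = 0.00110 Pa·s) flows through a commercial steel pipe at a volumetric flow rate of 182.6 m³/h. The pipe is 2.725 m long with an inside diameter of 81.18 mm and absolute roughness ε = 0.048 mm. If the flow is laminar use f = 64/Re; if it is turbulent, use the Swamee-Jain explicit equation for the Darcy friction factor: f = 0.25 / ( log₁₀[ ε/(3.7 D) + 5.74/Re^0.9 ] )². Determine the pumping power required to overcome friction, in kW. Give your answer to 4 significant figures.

P ≈ 1.182 kW

Q = 182.6 m³/h = 182.6/3600 = 0.05072 m³/s.
Cross-sectional area A = πD²/4 = π(0.08118)²/4 = 0.005176 m²; mean velocity V = Q/A = 0.05072/0.005176 = 9.8 m/s.
Reynolds number Re = ρVD/μ = 793.8 · 9.8 · 0.08118 / 0.0011 = 5.741e+05.
Re > 4000 → turbulent. Relative roughness ε/D = 4.8e-05/0.08118 = 0.000591. Swamee-Jain: f = 0.25/(log₁₀[0.000591/3.7 + 5.74/5.741e+05^0.9])² = 0.25/(log₁₀[0.00016 + 3.77e-05])² = 0.25/(-3.705)² = 0.01822.
Darcy-Weisbach: ΔP = f(L/D)(ρV²/2) = 0.01822·(2.725/0.08118)·(793.8·9.8²/2) = 0.01822·33.57·3.812e+04 = 2.331e+04 Pa.
Pumping power P = QΔP = 0.05072·2.331e+04 = 1182.2 W = 1.182 kW.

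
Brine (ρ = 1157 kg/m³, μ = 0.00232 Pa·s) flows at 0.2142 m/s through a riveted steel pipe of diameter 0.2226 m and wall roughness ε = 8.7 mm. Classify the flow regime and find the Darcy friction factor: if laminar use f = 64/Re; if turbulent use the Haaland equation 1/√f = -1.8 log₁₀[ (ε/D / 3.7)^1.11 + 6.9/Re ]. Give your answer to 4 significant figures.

Re = ρVD/μ = 1157·0.2142·0.2226/0.00232 = 2.378e+04.
Re > 4000 → turbulent. ε/D = 0.0087/0.2226 = 0.0391; Haaland: 1/√f = -1.8 log₁₀[0.0064 + 0.00029] = 3.914, so f = 0.06528.

f ≈ 0.06528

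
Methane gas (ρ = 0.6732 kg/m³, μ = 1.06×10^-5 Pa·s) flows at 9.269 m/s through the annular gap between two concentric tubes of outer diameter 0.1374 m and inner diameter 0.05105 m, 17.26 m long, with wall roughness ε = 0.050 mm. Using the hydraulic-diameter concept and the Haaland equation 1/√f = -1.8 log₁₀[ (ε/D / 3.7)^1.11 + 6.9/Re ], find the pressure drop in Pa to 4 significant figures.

Hydraulic diameter D_h = 4A/P = D_o - D_i = 0.1374 - 0.05105 = 0.08635 m.
Re = ρVD_h/μ = 0.6732·9.269·0.08635/1.06e-05 = 5.083e+04.
ε/D_h = 5e-05/0.08635 = 0.000579; Haaland gives 1/√f = -1.8 log₁₀[5.97e-05+0.000136] = 6.676, so f = 0.02244.
ΔP = f(L/D_h)(ρV²/2) = 0.02244·17.26/0.08635·28.92 = 129.7 Pa.

ΔP ≈ 129.7 Pa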